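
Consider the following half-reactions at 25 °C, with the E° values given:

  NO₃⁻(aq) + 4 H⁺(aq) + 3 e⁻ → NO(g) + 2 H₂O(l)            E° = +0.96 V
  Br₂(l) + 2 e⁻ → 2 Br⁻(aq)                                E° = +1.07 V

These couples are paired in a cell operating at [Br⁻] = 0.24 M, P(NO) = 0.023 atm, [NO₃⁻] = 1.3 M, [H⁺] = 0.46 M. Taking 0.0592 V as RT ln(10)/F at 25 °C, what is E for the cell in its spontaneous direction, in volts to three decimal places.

Br₂/Br⁻ is the cathode (higher E°), NO₃⁻/NO the anode: E°cell = +1.07 − (+0.96) = +0.11 V, n = 6.
Overall: 3 Br₂(l) + 2 NO(g) + 4 H₂O(l) → 6 Br⁻(aq) + 2 NO₃⁻(aq) + 8 H⁺(aq)
Q = [Br⁻]^6·[NO₃⁻]^2·[H⁺]^8 / (P(NO)^2); log Q = -2.912.
E = E° − (0.0592/n) log Q = +0.11 − (0.0592/6)(-2.912) = +0.139 V.

+0.139 V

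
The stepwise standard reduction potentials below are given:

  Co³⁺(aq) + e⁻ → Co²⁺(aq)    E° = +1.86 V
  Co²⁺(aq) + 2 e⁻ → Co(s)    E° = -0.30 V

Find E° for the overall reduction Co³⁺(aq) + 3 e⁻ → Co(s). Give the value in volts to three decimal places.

Since ΔG° = −nFE° is additive over sequential reductions, n₃E°₃ = n₁E°₁ + n₂E°₂.
E°₃ = (1×+1.86 + 2×-0.30) / 3 = (+1.260) / 3 = +0.420 V.
E° values themselves are not directly additive — weighting by electron count is essential.

+0.420 V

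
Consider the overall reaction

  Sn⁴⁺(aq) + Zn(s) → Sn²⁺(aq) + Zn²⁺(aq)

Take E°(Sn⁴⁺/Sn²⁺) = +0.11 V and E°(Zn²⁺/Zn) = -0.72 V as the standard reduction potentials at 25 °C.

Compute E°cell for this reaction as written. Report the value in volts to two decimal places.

The Sn⁴⁺/Sn²⁺ couple has the higher reduction potential, so it is the cathode; Zn²⁺/Zn is oxidised at the anode.
E°cell = E°(cathode) − E°(anode) = (+0.11) − (-0.72) = +0.83 V.

+0.83 V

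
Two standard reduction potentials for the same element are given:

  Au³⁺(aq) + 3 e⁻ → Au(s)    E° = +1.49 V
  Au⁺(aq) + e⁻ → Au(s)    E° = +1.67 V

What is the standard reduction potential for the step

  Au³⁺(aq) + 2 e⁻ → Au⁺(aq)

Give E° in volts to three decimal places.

+1.400 V

Sequential free energies add, so n₃E°₃ = n₁E°₁ + n₂E°₂.
With n₃ = 3, and the known step contributing 1×(+1.67) V, the unknown satisfies 2·E° = 3×(+1.49) − 1×(+1.67) = +2.800.
E° = +2.800 / 2 = +1.400 V.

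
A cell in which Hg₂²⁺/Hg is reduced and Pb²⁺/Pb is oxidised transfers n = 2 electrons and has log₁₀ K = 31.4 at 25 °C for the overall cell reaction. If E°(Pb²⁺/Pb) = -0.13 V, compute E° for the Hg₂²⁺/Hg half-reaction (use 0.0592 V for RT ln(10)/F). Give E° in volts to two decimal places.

E°cell = (0.0592/n)·log K = (0.0592/2)(31.4) = +0.929 V.
Since Hg₂²⁺/Hg is the cathode and Pb²⁺/Pb the anode, E°cell = E°(Hg₂²⁺/Hg) − E°(Pb²⁺/Pb).
So E°(Hg₂²⁺/Hg) = E°cell + E°(Pb²⁺/Pb) = +0.929 + (-0.13) = +0.80 V.

+0.80 V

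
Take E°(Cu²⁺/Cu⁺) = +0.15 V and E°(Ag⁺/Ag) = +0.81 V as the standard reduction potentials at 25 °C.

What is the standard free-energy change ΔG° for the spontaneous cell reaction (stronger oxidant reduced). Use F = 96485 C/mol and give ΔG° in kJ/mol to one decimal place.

-63.7 kJ/mol

Ag⁺/Ag (E° = +0.81 V) is the cathode; Cu²⁺/Cu⁺ (E° = +0.15 V) is the anode, so E°cell = +0.66 V.
Balancing electrons gives n = 1 (lcm of 1 and 1).
ΔG° = −nFE° = −(1)(96485)(+0.66) = -63,680 J = -63.7 kJ/mol.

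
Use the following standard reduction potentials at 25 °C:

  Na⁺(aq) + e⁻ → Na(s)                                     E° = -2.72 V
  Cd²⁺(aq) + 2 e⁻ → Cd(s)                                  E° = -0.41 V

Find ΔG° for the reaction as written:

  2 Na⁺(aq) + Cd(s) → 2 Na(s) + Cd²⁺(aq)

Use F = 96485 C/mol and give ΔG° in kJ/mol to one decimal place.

As written, Na⁺/Na is reduced (cathode) and Cd²⁺/Cd is oxidised (anode), so E°cell = (-2.72) − (-0.41) = -2.31 V.
Balancing electrons gives n = 2.
ΔG° = −nFE° = −(2)(96485)(-2.31) = 445,761 J = +445.8 kJ/mol.

+445.8 kJ/mol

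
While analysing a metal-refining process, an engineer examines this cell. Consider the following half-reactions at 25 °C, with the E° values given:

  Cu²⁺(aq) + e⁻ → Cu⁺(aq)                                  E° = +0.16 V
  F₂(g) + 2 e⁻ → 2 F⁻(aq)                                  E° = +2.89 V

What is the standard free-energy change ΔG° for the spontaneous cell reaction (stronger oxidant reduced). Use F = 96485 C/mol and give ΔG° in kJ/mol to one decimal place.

-526.8 kJ/mol

F₂/F⁻ (E° = +2.89 V) is the cathode; Cu²⁺/Cu⁺ (E° = +0.16 V) is the anode, so E°cell = +2.73 V.
Balancing electrons gives n = 2 (lcm of 2 and 1).
ΔG° = −nFE° = −(2)(96485)(+2.73) = -526,808 J = -526.8 kJ/mol.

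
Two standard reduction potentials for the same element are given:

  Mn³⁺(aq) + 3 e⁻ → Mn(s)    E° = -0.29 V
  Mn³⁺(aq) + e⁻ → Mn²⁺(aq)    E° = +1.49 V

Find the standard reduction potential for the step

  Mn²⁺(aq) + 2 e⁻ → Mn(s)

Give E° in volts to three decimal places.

-1.180 V

Sequential free energies add, so n₃E°₃ = n₁E°₁ + n₂E°₂.
With n₃ = 3, and the known step contributing 1×(+1.49) V, the unknown satisfies 2·E° = 3×(-0.29) − 1×(+1.49) = -2.360.
E° = -2.360 / 2 = -1.180 V.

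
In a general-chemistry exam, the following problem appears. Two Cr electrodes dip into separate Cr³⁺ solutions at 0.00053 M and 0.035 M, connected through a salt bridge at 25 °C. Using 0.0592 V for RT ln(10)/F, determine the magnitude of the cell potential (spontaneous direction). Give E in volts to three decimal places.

+0.036 V

For a concentration cell E°cell = 0. The 0.035 M side is the cathode (reduction is favoured where [Cr³⁺] is higher).
With n = 3, E = −(0.0592/3) log([Cr³⁺]ₐₙ/[Cr³⁺]꜀ₐₜ) = −(0.0592/3) log(0.00053/0.035) = −(0.0592/3)(-1.820) = +0.036 V.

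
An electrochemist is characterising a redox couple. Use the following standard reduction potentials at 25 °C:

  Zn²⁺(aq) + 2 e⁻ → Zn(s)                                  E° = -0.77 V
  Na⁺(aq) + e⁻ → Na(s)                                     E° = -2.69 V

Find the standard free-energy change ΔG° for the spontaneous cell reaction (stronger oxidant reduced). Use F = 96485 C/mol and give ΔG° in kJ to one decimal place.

Zn²⁺/Zn (E° = -0.77 V) is the cathode; Na⁺/Na (E° = -2.69 V) is the anode, so E°cell = +1.92 V.
Balancing electrons gives n = 2 (lcm of 2 and 1).
ΔG° = −nFE° = −(2)(96485)(+1.92) = -370,502 J = -370.5 kJ.

-370.5 kJ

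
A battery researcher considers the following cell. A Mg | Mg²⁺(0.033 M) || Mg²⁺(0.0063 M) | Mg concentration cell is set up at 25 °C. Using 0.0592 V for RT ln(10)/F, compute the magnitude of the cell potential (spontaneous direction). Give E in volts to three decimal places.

+0.021 V

For a concentration cell E°cell = 0. The 0.033 M side is the cathode (reduction is favoured where [Mg²⁺] is higher).
With n = 2, E = −(0.0592/2) log([Mg²⁺]ₐₙ/[Mg²⁺]꜀ₐₜ) = −(0.0592/2) log(0.0063/0.033) = −(0.0592/2)(-0.719) = +0.021 V.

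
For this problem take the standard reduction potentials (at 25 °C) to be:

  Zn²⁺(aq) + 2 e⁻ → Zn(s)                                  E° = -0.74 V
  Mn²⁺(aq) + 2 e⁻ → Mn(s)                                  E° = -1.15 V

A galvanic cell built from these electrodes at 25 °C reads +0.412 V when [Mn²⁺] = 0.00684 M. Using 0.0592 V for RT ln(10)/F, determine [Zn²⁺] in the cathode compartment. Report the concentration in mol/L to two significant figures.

0.0080 M

Zn²⁺/Zn is the cathode, Mn²⁺/Mn the anode: E°cell = +0.41 V, n = 2.
Overall reaction: Zn²⁺(aq) + Mn(s) → Zn(s) + Mn²⁺(aq); Q = [Mn²⁺]^1/[Zn²⁺]^1.
From E = E° − (0.0592/n) log Q: log Q = (E° − E)·n/0.0592 = (+0.41 − (+0.412))·2/0.0592 = -0.0676.
So 1·log[Zn²⁺] = 1·log(0.00684) − log Q = -2.1649 − (-0.0676) = -2.0973; [Zn²⁺] = 10^(-2.0973) ≈ 0.0080 M.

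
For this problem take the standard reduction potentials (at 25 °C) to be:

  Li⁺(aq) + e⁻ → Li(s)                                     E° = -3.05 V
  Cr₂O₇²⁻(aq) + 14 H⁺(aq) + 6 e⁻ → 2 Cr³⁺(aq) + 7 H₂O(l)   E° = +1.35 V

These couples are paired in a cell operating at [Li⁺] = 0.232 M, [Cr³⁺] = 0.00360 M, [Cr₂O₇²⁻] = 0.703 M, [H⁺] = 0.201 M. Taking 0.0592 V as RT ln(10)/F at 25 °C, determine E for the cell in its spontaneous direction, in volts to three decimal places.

+4.388 V

Cr₂O₇²⁻/Cr³⁺ is the cathode (higher E°), Li⁺/Li the anode: E°cell = +1.35 − (-3.05) = +4.40 V, n = 6.
Overall: Cr₂O₇²⁻(aq) + 14 H⁺(aq) + 6 Li(s) → 2 Cr³⁺(aq) + 7 H₂O(l) + 6 Li⁺(aq)
Q = [Cr³⁺]^2·[Li⁺]^6 / ([Cr₂O₇²⁻]·[H⁺]^14); log Q = 1.214.
E = E° − (0.0592/n) log Q = +4.40 − (0.0592/6)(1.214) = +4.388 V.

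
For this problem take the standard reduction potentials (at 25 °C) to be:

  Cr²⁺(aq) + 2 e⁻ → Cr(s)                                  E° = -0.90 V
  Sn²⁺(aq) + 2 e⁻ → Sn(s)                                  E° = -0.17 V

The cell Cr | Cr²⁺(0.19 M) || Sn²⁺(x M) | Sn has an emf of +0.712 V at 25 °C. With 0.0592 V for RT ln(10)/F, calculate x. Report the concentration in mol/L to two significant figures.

Sn²⁺/Sn is the cathode, Cr²⁺/Cr the anode: E°cell = +0.73 V, n = 2.
Overall reaction: Sn²⁺(aq) + Cr(s) → Sn(s) + Cr²⁺(aq); Q = [Cr²⁺]^1/[Sn²⁺]^1.
From E = E° − (0.0592/n) log Q: log Q = (E° − E)·n/0.0592 = (+0.73 − (+0.712))·2/0.0592 = 0.6081.
So 1·log[Sn²⁺] = 1·log(0.19) − log Q = -0.7212 − (0.6081) = -1.3293; [Sn²⁺] = 10^(-1.3293) ≈ 0.047 M.

0.047 M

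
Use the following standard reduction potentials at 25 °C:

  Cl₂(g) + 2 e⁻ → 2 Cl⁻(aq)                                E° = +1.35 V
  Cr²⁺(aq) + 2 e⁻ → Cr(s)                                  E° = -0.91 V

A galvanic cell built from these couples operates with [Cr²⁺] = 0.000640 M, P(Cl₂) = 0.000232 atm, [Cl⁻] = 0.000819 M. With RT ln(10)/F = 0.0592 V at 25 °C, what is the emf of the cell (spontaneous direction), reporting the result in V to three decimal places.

Cl₂/Cl⁻ is the cathode (higher E°), Cr²⁺/Cr the anode: E°cell = +1.35 − (-0.91) = +2.26 V, n = 2.
Overall: Cl₂(g) + Cr(s) → 2 Cl⁻(aq) + Cr²⁺(aq)
Q = [Cl⁻]^2·[Cr²⁺] / (P(Cl₂)); log Q = -5.733.
E = E° − (0.0592/n) log Q = +2.26 − (0.0592/2)(-5.733) = +2.430 V.

+2.430 V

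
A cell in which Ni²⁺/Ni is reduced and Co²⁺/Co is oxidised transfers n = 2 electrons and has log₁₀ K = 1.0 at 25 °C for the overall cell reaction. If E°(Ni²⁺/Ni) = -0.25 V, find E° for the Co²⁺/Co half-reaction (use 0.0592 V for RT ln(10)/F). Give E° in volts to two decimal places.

E°cell = (0.0592/n)·log K = (0.0592/2)(1.0) = +0.030 V.
Since Ni²⁺/Ni is the cathode and Co²⁺/Co the anode, E°cell = E°(Ni²⁺/Ni) − E°(Co²⁺/Co).
So E°(Co²⁺/Co) = E°(Ni²⁺/Ni) − E°cell = (-0.25) − (+0.030) = -0.28 V.

-0.28 V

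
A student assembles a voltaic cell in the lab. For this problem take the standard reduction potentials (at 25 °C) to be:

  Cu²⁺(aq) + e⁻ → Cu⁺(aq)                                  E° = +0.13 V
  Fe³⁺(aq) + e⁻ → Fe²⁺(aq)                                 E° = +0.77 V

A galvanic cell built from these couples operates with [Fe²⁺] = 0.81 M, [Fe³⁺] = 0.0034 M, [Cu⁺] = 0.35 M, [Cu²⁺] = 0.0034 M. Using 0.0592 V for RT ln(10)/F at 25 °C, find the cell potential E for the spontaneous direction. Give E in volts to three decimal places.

+0.618 V

Fe³⁺/Fe²⁺ is the cathode (higher E°), Cu²⁺/Cu⁺ the anode: E°cell = +0.77 − (+0.13) = +0.64 V, n = 1.
Overall: Fe³⁺(aq) + Cu⁺(aq) → Fe²⁺(aq) + Cu²⁺(aq)
Q = [Fe²⁺]·[Cu²⁺] / ([Fe³⁺]·[Cu⁺]); log Q = 0.364.
E = E° − (0.0592/n) log Q = +0.64 − (0.0592/1)(0.364) = +0.618 V.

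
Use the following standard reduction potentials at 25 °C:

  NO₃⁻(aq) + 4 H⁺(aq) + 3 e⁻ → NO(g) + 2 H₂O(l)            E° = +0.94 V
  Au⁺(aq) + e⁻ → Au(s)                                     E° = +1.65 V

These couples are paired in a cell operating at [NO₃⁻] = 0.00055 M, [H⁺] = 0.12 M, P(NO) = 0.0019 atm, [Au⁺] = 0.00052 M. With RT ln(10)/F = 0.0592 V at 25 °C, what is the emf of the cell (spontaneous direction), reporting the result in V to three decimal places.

+0.599 V

Au⁺/Au is the cathode (higher E°), NO₃⁻/NO the anode: E°cell = +1.65 − (+0.94) = +0.71 V, n = 3.
Overall: 3 Au⁺(aq) + NO(g) + 2 H₂O(l) → 3 Au(s) + NO₃⁻(aq) + 4 H⁺(aq)
Q = [NO₃⁻]·[H⁺]^4 / ([Au⁺]^3·P(NO)); log Q = 5.630.
E = E° − (0.0592/n) log Q = +0.71 − (0.0592/3)(5.630) = +0.599 V.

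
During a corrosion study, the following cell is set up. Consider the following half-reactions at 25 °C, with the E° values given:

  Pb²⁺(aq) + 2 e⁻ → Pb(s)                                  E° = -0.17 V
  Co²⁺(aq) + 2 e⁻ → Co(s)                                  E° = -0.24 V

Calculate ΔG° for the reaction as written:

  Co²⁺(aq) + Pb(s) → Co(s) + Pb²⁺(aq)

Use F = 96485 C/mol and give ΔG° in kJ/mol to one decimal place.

As written, Co²⁺/Co is reduced (cathode) and Pb²⁺/Pb is oxidised (anode), so E°cell = (-0.24) − (-0.17) = -0.07 V.
Balancing electrons gives n = 2.
ΔG° = −nFE° = −(2)(96485)(-0.07) = 13,508 J = +13.5 kJ/mol.

+13.5 kJ/mol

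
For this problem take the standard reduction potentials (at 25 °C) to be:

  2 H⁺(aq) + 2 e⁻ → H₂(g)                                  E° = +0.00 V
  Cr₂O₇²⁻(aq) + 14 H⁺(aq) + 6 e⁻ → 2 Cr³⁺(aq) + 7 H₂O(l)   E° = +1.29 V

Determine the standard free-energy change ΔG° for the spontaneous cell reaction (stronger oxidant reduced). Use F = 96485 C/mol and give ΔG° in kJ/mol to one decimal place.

-746.8 kJ/mol

Cr₂O₇²⁻/Cr³⁺ (E° = +1.29 V) is the cathode; H⁺/H₂ (E° = +0.00 V) is the anode, so E°cell = +1.29 V.
Balancing electrons gives n = 6 (lcm of 6 and 2).
ΔG° = −nFE° = −(6)(96485)(+1.29) = -746,794 J = -746.8 kJ/mol.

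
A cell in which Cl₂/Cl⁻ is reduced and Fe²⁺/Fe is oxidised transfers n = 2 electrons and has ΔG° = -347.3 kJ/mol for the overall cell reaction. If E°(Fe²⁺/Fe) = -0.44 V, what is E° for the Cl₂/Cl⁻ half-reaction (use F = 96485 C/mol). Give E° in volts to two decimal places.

+1.36 V

E°cell = −ΔG°/(nF) = −(-347.3×10³)/((2)(96485)) = +1.800 V.
Since Cl₂/Cl⁻ is the cathode and Fe²⁺/Fe the anode, E°cell = E°(Cl₂/Cl⁻) − E°(Fe²⁺/Fe).
So E°(Cl₂/Cl⁻) = E°cell + E°(Fe²⁺/Fe) = +1.800 + (-0.44) = +1.36 V.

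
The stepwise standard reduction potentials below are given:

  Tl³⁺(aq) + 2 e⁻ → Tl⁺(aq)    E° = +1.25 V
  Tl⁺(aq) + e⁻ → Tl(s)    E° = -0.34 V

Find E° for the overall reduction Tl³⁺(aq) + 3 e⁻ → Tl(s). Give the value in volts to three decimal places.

Adding the free-energy changes (−nFE°) of the two steps gives −n₃FE°₃ = −n₁FE°₁ − n₂FE°₂.
E°₃ = (2×+1.25 + 1×-0.34) / 3 = (+2.160) / 3 = +0.720 V.

+0.720 V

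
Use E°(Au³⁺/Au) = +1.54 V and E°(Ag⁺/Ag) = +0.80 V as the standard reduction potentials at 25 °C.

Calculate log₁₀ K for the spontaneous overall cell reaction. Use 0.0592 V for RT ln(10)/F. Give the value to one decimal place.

37.5

Cathode: Au³⁺/Au; anode: Ag⁺/Ag. E°cell = +0.74 V, n = 3.
log K = nE°cell / 0.0592 = (3)(+0.74) / 0.0592 = 37.5.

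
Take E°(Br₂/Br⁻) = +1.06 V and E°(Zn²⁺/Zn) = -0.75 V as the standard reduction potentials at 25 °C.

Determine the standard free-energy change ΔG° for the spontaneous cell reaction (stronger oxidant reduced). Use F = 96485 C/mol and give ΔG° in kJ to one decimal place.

Br₂/Br⁻ (E° = +1.06 V) is the cathode; Zn²⁺/Zn (E° = -0.75 V) is the anode, so E°cell = +1.81 V.
Balancing electrons gives n = 2 (lcm of 2 and 2).
ΔG° = −nFE° = −(2)(96485)(+1.81) = -349,276 J = -349.3 kJ.

-349.3 kJ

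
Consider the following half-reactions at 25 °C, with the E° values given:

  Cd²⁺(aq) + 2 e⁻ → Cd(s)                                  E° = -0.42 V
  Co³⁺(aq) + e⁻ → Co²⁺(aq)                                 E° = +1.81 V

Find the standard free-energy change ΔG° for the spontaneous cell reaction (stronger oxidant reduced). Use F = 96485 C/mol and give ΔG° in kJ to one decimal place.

Co³⁺/Co²⁺ (E° = +1.81 V) is the cathode; Cd²⁺/Cd (E° = -0.42 V) is the anode, so E°cell = +2.23 V.
Balancing electrons gives n = 2 (lcm of 1 and 2).
ΔG° = −nFE° = −(2)(96485)(+2.23) = -430,323 J = -430.3 kJ.

-430.3 kJ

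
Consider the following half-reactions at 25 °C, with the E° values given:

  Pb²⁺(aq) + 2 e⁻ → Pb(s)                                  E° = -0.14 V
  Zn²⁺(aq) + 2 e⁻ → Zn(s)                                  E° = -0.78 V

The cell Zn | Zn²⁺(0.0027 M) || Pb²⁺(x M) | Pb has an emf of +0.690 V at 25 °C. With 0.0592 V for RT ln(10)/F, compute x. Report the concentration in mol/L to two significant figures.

Pb²⁺/Pb is the cathode, Zn²⁺/Zn the anode: E°cell = +0.64 V, n = 2.
Overall reaction: Pb²⁺(aq) + Zn(s) → Pb(s) + Zn²⁺(aq); Q = [Zn²⁺]^1/[Pb²⁺]^1.
From E = E° − (0.0592/n) log Q: log Q = (E° − E)·n/0.0592 = (+0.64 − (+0.690))·2/0.0592 = -1.6892.
So 1·log[Pb²⁺] = 1·log(0.0027) − log Q = -2.5686 − (-1.6892) = -0.8794; [Pb²⁺] = 10^(-0.8794) ≈ 0.13 M.

0.13 M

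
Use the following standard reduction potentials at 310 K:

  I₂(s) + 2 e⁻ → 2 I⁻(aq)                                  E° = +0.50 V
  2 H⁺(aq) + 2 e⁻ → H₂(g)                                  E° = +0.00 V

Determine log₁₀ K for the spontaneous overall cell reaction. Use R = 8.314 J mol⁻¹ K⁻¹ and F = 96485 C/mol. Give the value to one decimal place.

16.3

Cathode: I₂/I⁻; anode: H⁺/H₂. E°cell = (+0.50) − (+0.00) = +0.50 V, with n = 2.
ΔG° = −nFE° = −RT ln K, so ln K = nFE°/(RT) = (2)(96485)(+0.50) / ((8.314)(310)) = 37.436.
log₁₀ K = 37.436 / ln 10 = 16.3.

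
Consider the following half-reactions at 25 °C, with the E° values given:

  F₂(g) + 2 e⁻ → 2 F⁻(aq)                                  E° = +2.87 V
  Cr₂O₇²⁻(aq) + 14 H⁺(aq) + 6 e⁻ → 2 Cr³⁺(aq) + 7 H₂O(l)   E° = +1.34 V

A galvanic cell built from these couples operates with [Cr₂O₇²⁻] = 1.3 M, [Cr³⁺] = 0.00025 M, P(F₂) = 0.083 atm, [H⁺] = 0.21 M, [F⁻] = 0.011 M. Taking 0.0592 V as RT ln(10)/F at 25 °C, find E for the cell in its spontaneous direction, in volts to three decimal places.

+1.635 V

F₂/F⁻ is the cathode (higher E°), Cr₂O₇²⁻/Cr³⁺ the anode: E°cell = +2.87 − (+1.34) = +1.53 V, n = 6.
Overall: 3 F₂(g) + 2 Cr³⁺(aq) + 7 H₂O(l) → 6 F⁻(aq) + Cr₂O₇²⁻(aq) + 14 H⁺(aq)
Q = [F⁻]^6·[Cr₂O₇²⁻]·[H⁺]^14 / (P(F₂)^3·[Cr³⁺]^2); log Q = -10.680.
E = E° − (0.0592/n) log Q = +1.53 − (0.0592/6)(-10.680) = +1.635 V.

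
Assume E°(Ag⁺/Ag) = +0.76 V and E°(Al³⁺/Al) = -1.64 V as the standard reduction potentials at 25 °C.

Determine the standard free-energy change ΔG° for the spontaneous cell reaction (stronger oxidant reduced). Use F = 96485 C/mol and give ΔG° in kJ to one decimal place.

Ag⁺/Ag (E° = +0.76 V) is the cathode; Al³⁺/Al (E° = -1.64 V) is the anode, so E°cell = +2.40 V.
Balancing electrons gives n = 3 (lcm of 1 and 3).
ΔG° = −nFE° = −(3)(96485)(+2.40) = -694,692 J = -694.7 kJ.

-694.7 kJ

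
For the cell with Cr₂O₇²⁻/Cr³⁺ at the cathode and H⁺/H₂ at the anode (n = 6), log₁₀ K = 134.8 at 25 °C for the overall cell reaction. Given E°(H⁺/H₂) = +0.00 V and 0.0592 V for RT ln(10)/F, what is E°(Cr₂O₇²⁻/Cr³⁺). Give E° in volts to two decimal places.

+1.33 V

E°cell = (0.0592/n)·log K = (0.0592/6)(134.8) = +1.330 V.
Since Cr₂O₇²⁻/Cr³⁺ is the cathode and H⁺/H₂ the anode, E°cell = E°(Cr₂O₇²⁻/Cr³⁺) − E°(H⁺/H₂).
So E°(Cr₂O₇²⁻/Cr³⁺) = E°cell + E°(H⁺/H₂) = +1.330 + (+0.00) = +1.33 V.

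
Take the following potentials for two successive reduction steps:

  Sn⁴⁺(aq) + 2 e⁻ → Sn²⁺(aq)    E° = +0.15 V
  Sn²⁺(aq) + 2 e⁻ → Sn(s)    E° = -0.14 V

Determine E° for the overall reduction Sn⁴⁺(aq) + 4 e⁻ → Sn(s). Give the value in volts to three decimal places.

Standard free energies of sequential steps add: ΔG°₃ = ΔG°₁ + ΔG°₂, so n₃E°₃ = n₁E°₁ + n₂E°₂.
E°₃ = (2×+0.15 + 2×-0.14) / 4 = (+0.020) / 4 = +0.005 V.

+0.005 V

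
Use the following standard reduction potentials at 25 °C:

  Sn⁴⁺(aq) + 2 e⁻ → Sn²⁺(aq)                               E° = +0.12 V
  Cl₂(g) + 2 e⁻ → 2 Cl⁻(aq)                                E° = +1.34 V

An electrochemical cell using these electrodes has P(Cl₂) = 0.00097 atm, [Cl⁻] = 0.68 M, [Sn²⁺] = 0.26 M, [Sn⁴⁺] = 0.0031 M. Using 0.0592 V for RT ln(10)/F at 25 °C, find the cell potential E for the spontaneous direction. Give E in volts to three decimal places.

+1.198 V

Cl₂/Cl⁻ is the cathode (higher E°), Sn⁴⁺/Sn²⁺ the anode: E°cell = +1.34 − (+0.12) = +1.22 V, n = 2.
Overall: Cl₂(g) + Sn²⁺(aq) → 2 Cl⁻(aq) + Sn⁴⁺(aq)
Q = [Cl⁻]^2·[Sn⁴⁺] / (P(Cl₂)·[Sn²⁺]); log Q = 0.755.
E = E° − (0.0592/n) log Q = +1.22 − (0.0592/2)(0.755) = +1.198 V.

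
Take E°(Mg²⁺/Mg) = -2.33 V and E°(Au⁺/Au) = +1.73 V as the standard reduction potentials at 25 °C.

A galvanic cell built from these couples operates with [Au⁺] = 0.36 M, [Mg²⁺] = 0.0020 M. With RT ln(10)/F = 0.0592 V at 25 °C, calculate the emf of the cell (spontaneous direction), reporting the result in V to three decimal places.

+4.114 V

Au⁺/Au is the cathode (higher E°), Mg²⁺/Mg the anode: E°cell = +1.73 − (-2.33) = +4.06 V, n = 2.
Overall: 2 Au⁺(aq) + Mg(s) → 2 Au(s) + Mg²⁺(aq)
Q = [Mg²⁺] / ([Au⁺]^2); log Q = -1.812.
E = E° − (0.0592/n) log Q = +4.06 − (0.0592/2)(-1.812) = +4.114 V.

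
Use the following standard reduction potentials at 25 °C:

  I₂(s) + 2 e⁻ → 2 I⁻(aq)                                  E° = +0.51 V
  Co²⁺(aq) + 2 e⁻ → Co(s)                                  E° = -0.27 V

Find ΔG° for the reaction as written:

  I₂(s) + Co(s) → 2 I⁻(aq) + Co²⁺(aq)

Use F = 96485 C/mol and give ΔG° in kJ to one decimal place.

As written, I₂/I⁻ is reduced (cathode) and Co²⁺/Co is oxidised (anode), so E°cell = (+0.51) − (-0.27) = +0.78 V.
Balancing electrons gives n = 2.
ΔG° = −nFE° = −(2)(96485)(+0.78) = -150,517 J = -150.5 kJ.

-150.5 kJ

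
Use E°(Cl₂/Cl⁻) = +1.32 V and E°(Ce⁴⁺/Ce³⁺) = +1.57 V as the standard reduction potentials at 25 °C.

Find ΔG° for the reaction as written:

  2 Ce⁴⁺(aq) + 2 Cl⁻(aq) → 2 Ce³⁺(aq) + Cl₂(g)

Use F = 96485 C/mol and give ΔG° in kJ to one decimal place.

-48.2 kJ

As written, Ce⁴⁺/Ce³⁺ is reduced (cathode) and Cl₂/Cl⁻ is oxidised (anode), so E°cell = (+1.57) − (+1.32) = +0.25 V.
Balancing electrons gives n = 2.
ΔG° = −nFE° = −(2)(96485)(+0.25) = -48,242 J = -48.2 kJ.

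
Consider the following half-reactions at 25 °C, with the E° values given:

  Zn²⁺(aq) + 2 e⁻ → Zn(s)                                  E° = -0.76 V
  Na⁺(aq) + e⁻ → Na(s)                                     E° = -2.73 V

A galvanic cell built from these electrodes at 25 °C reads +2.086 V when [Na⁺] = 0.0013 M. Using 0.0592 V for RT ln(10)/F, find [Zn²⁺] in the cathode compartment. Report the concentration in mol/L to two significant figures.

0.014 M

Zn²⁺/Zn is the cathode, Na⁺/Na the anode: E°cell = +1.97 V, n = 2.
Overall reaction: Zn²⁺(aq) + 2 Na(s) → Zn(s) + 2 Na⁺(aq); Q = [Na⁺]^2/[Zn²⁺]^1.
From E = E° − (0.0592/n) log Q: log Q = (E° − E)·n/0.0592 = (+1.97 − (+2.086))·2/0.0592 = -3.9189.
So 1·log[Zn²⁺] = 2·log(0.0013) − log Q = -5.7721 − (-3.9189) = -1.8532; [Zn²⁺] = 10^(-1.8532) ≈ 0.014 M.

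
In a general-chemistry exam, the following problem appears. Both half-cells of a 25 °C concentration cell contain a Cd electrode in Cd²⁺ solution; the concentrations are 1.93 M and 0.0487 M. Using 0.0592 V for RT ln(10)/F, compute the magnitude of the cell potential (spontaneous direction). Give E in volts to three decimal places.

+0.047 V

For a concentration cell E°cell = 0. The 1.93 M side is the cathode (reduction is favoured where [Cd²⁺] is higher).
With n = 2, E = −(0.0592/2) log([Cd²⁺]ₐₙ/[Cd²⁺]꜀ₐₜ) = −(0.0592/2) log(0.0487/1.93) = −(0.0592/2)(-1.598) = +0.047 V.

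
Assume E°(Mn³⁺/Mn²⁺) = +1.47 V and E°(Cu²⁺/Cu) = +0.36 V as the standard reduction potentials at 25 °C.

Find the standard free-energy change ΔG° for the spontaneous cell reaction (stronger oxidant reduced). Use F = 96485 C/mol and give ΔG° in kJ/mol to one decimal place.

-214.2 kJ/mol

Mn³⁺/Mn²⁺ (E° = +1.47 V) is the cathode; Cu²⁺/Cu (E° = +0.36 V) is the anode, so E°cell = +1.11 V.
Balancing electrons gives n = 2 (lcm of 1 and 2).
ΔG° = −nFE° = −(2)(96485)(+1.11) = -214,197 J = -214.2 kJ/mol.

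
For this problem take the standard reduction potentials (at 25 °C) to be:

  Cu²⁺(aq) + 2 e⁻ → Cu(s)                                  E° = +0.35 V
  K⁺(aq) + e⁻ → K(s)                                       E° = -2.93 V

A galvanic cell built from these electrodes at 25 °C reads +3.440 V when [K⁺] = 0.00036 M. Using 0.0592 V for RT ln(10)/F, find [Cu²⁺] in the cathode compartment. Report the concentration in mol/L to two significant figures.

Cu²⁺/Cu is the cathode, K⁺/K the anode: E°cell = +3.28 V, n = 2.
Overall reaction: Cu²⁺(aq) + 2 K(s) → Cu(s) + 2 K⁺(aq); Q = [K⁺]^2/[Cu²⁺]^1.
From E = E° − (0.0592/n) log Q: log Q = (E° − E)·n/0.0592 = (+3.28 − (+3.440))·2/0.0592 = -5.4054.
So 1·log[Cu²⁺] = 2·log(0.00036) − log Q = -6.8874 − (-5.4054) = -1.4820; [Cu²⁺] = 10^(-1.4820) ≈ 0.033 M.

0.033 M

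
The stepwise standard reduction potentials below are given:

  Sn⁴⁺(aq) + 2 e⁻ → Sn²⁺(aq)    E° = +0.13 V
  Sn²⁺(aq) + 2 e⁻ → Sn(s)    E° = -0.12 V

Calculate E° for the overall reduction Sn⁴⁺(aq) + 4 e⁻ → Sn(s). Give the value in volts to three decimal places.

+0.005 V

Standard free energies of sequential steps add: ΔG°₃ = ΔG°₁ + ΔG°₂, so n₃E°₃ = n₁E°₁ + n₂E°₂.
E°₃ = (2×+0.13 + 2×-0.12) / 4 = (+0.020) / 4 = +0.005 V.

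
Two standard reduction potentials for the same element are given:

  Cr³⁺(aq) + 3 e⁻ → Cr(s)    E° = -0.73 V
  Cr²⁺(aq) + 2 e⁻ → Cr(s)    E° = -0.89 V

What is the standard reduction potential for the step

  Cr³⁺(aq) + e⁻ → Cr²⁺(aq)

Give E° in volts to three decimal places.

Sequential free energies add, so n₃E°₃ = n₁E°₁ + n₂E°₂.
With n₃ = 3, and the known step contributing 2×(-0.89) V, the unknown satisfies 1·E° = 3×(-0.73) − 2×(-0.89) = -0.410.
E° = -0.410 / 1 = -0.410 V.

-0.410 V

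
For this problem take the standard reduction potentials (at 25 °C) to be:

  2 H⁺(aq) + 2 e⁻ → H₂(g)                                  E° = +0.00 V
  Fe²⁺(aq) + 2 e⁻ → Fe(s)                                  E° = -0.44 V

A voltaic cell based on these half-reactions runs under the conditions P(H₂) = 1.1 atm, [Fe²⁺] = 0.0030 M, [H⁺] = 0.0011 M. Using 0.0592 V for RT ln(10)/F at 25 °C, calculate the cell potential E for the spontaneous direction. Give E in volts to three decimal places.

H⁺/H₂ is the cathode (higher E°), Fe²⁺/Fe the anode: E°cell = +0.00 − (-0.44) = +0.44 V, n = 2.
Overall: 2 H⁺(aq) + Fe(s) → H₂(g) + Fe²⁺(aq)
Q = P(H₂)·[Fe²⁺] / ([H⁺]^2); log Q = 3.436.
E = E° − (0.0592/n) log Q = +0.44 − (0.0592/2)(3.436) = +0.338 V.

+0.338 V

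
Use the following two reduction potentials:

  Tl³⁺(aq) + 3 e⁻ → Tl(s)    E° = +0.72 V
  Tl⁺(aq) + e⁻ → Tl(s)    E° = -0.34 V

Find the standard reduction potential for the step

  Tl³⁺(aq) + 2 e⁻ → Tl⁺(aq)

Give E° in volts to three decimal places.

Sequential free energies add, so n₃E°₃ = n₁E°₁ + n₂E°₂.
With n₃ = 3, and the known step contributing 1×(-0.34) V, the unknown satisfies 2·E° = 3×(+0.72) − 1×(-0.34) = +2.500.
E° = +2.500 / 2 = +1.250 V.

+1.250 V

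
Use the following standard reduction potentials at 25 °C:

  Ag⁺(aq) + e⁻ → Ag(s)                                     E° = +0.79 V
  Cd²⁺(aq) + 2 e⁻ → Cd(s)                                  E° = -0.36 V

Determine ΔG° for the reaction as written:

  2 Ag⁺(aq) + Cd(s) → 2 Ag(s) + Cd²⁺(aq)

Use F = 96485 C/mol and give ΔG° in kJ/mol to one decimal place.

-221.9 kJ/mol

As written, Ag⁺/Ag is reduced (cathode) and Cd²⁺/Cd is oxidised (anode), so E°cell = (+0.79) − (-0.36) = +1.15 V.
Balancing electrons gives n = 2.
ΔG° = −nFE° = −(2)(96485)(+1.15) = -221,915 J = -221.9 kJ/mol.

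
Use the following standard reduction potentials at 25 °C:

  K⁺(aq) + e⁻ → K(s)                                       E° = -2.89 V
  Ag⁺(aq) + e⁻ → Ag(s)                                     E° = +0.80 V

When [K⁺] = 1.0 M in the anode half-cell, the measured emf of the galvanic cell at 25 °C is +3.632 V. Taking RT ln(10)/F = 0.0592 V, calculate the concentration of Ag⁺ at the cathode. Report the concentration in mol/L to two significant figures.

Ag⁺/Ag is the cathode, K⁺/K the anode: E°cell = +3.69 V, n = 1.
Overall reaction: Ag⁺(aq) + K(s) → Ag(s) + K⁺(aq); Q = [K⁺]^1/[Ag⁺]^1.
From E = E° − (0.0592/n) log Q: log Q = (E° − E)·n/0.0592 = (+3.69 − (+3.632))·1/0.0592 = 0.9797.
So 1·log[Ag⁺] = 1·log(1) − log Q = 0.0000 − (0.9797) = -0.9797; [Ag⁺] = 10^(-0.9797) ≈ 0.10 M.

0.10 M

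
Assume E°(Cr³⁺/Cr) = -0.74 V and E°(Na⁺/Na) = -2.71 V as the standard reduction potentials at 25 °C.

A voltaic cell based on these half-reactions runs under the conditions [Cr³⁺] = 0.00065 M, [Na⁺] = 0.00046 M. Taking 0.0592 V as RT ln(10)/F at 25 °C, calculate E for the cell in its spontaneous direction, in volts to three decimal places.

+2.105 V

Cr³⁺/Cr is the cathode (higher E°), Na⁺/Na the anode: E°cell = -0.74 − (-2.71) = +1.97 V, n = 3.
Overall: Cr³⁺(aq) + 3 Na(s) → Cr(s) + 3 Na⁺(aq)
Q = [Na⁺]^3 / ([Cr³⁺]); log Q = -6.825.
E = E° − (0.0592/n) log Q = +1.97 − (0.0592/3)(-6.825) = +2.105 V.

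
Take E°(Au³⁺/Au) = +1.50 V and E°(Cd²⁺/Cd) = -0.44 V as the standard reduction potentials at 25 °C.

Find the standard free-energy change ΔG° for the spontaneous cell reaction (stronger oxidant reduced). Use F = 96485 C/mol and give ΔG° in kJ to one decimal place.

Au³⁺/Au (E° = +1.50 V) is the cathode; Cd²⁺/Cd (E° = -0.44 V) is the anode, so E°cell = +1.94 V.
Balancing electrons gives n = 6 (lcm of 3 and 2).
ΔG° = −nFE° = −(6)(96485)(+1.94) = -1,123,085 J = -1123.1 kJ.

-1123.1 kJ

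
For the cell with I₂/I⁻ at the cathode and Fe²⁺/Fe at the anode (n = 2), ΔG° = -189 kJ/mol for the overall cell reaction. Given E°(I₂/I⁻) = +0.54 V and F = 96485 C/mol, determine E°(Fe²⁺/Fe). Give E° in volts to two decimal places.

-0.44 V

E°cell = −ΔG°/(nF) = −(-189×10³)/((2)(96485)) = +0.979 V.
Since I₂/I⁻ is the cathode and Fe²⁺/Fe the anode, E°cell = E°(I₂/I⁻) − E°(Fe²⁺/Fe).
So E°(Fe²⁺/Fe) = E°(I₂/I⁻) − E°cell = (+0.54) − (+0.979) = -0.44 V.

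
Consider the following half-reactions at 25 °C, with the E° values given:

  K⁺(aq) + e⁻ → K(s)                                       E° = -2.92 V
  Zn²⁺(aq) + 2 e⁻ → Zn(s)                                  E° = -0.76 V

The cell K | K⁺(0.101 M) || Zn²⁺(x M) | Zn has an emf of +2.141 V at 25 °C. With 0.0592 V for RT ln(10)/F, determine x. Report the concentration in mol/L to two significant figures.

0.0023 M

Zn²⁺/Zn is the cathode, K⁺/K the anode: E°cell = +2.16 V, n = 2.
Overall reaction: Zn²⁺(aq) + 2 K(s) → Zn(s) + 2 K⁺(aq); Q = [K⁺]^2/[Zn²⁺]^1.
From E = E° − (0.0592/n) log Q: log Q = (E° − E)·n/0.0592 = (+2.16 − (+2.141))·2/0.0592 = 0.6419.
So 1·log[Zn²⁺] = 2·log(0.101) − log Q = -1.9914 − (0.6419) = -2.6333; [Zn²⁺] = 10^(-2.6333) ≈ 0.0023 M.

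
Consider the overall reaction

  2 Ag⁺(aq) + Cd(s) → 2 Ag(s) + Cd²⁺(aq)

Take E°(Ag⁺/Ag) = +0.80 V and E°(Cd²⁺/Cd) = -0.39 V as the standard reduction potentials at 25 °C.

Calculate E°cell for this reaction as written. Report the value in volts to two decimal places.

The Ag⁺/Ag couple has the higher reduction potential, so it is the cathode; Cd²⁺/Cd is oxidised at the anode.
E°cell = E°(cathode) − E°(anode) = (+0.80) − (-0.39) = +1.19 V.
Since E°cell > 0, the reaction is spontaneous under standard conditions.

+1.19 V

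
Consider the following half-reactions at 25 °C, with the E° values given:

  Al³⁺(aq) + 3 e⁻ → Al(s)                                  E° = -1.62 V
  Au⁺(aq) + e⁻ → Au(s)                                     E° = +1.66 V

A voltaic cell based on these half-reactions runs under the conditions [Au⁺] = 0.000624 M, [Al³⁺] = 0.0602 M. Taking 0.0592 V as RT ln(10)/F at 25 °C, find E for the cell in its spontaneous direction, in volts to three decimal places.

Au⁺/Au is the cathode (higher E°), Al³⁺/Al the anode: E°cell = +1.66 − (-1.62) = +3.28 V, n = 3.
Overall: 3 Au⁺(aq) + Al(s) → 3 Au(s) + Al³⁺(aq)
Q = [Al³⁺] / ([Au⁺]^3); log Q = 8.394.
E = E° − (0.0592/n) log Q = +3.28 − (0.0592/3)(8.394) = +3.114 V.

+3.114 V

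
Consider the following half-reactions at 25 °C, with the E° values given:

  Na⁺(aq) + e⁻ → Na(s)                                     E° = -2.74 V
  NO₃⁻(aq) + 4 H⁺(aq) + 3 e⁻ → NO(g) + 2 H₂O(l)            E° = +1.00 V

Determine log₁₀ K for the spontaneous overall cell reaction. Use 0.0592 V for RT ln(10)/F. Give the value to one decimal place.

189.5

Cathode: NO₃⁻/NO; anode: Na⁺/Na. E°cell = +3.74 V, n = 3.
log K = nE°cell / 0.0592 = (3)(+3.74) / 0.0592 = 189.5.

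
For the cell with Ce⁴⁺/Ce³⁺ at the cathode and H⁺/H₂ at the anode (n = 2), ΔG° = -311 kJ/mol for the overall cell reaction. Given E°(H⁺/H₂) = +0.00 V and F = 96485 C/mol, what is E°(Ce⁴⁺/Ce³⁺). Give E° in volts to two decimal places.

+1.61 V

E°cell = −ΔG°/(nF) = −(-311×10³)/((2)(96485)) = +1.612 V.
Since Ce⁴⁺/Ce³⁺ is the cathode and H⁺/H₂ the anode, E°cell = E°(Ce⁴⁺/Ce³⁺) − E°(H⁺/H₂).
So E°(Ce⁴⁺/Ce³⁺) = E°cell + E°(H⁺/H₂) = +1.612 + (+0.00) = +1.61 V.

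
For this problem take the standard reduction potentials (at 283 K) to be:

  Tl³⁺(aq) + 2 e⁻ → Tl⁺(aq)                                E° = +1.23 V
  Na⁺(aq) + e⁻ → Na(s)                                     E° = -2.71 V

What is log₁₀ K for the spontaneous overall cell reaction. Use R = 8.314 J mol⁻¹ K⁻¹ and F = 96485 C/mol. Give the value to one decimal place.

Cathode: Tl³⁺/Tl⁺; anode: Na⁺/Na. E°cell = (+1.23) − (-2.71) = +3.94 V, with n = 2.
ΔG° = −nFE° = −RT ln K, so ln K = nFE°/(RT) = (2)(96485)(+3.94) / ((8.314)(283)) = 323.139.
log₁₀ K = 323.139 / ln 10 = 140.3.

140.3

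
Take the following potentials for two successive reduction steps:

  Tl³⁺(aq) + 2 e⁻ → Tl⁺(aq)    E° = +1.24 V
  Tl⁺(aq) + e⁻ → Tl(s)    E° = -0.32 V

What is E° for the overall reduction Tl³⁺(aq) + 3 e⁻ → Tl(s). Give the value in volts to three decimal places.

Adding the free-energy changes (−nFE°) of the two steps gives −n₃FE°₃ = −n₁FE°₁ − n₂FE°₂.
E°₃ = (2×+1.24 + 1×-0.32) / 3 = (+2.160) / 3 = +0.720 V.

+0.720 V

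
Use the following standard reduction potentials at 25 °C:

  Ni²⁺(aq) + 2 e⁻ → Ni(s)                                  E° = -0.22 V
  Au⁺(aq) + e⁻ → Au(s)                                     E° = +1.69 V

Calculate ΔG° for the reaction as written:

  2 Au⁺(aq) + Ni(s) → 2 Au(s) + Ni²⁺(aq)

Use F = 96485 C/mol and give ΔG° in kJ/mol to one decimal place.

-368.6 kJ/mol

As written, Au⁺/Au is reduced (cathode) and Ni²⁺/Ni is oxidised (anode), so E°cell = (+1.69) − (-0.22) = +1.91 V.
Balancing electrons gives n = 2.
ΔG° = −nFE° = −(2)(96485)(+1.91) = -368,573 J = -368.6 kJ/mol.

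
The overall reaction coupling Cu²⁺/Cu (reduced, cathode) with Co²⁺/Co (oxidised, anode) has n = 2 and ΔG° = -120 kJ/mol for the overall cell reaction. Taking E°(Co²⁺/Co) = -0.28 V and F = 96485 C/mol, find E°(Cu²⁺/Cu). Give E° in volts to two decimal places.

+0.34 V

E°cell = −ΔG°/(nF) = −(-120×10³)/((2)(96485)) = +0.622 V.
Since Cu²⁺/Cu is the cathode and Co²⁺/Co the anode, E°cell = E°(Cu²⁺/Cu) − E°(Co²⁺/Co).
So E°(Cu²⁺/Cu) = E°cell + E°(Co²⁺/Co) = +0.622 + (-0.28) = +0.34 V.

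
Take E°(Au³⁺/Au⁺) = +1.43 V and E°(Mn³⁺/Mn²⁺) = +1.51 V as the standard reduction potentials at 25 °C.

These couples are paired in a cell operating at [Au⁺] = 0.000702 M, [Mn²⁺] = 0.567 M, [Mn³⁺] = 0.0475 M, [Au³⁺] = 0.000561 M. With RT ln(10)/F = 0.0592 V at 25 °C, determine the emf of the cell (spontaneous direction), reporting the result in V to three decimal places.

Mn³⁺/Mn²⁺ is the cathode (higher E°), Au³⁺/Au⁺ the anode: E°cell = +1.51 − (+1.43) = +0.08 V, n = 2.
Overall: 2 Mn³⁺(aq) + Au⁺(aq) → 2 Mn²⁺(aq) + Au³⁺(aq)
Q = [Mn²⁺]^2·[Au³⁺] / ([Mn³⁺]^2·[Au⁺]); log Q = 2.056.
E = E° − (0.0592/n) log Q = +0.08 − (0.0592/2)(2.056) = +0.019 V.

+0.019 V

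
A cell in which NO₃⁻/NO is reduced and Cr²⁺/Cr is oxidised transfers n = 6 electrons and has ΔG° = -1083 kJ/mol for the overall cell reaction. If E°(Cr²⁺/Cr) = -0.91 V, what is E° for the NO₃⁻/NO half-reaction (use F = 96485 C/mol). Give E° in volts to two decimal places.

E°cell = −ΔG°/(nF) = −(-1083×10³)/((6)(96485)) = +1.871 V.
Since NO₃⁻/NO is the cathode and Cr²⁺/Cr the anode, E°cell = E°(NO₃⁻/NO) − E°(Cr²⁺/Cr).
So E°(NO₃⁻/NO) = E°cell + E°(Cr²⁺/Cr) = +1.871 + (-0.91) = +0.96 V.

+0.96 V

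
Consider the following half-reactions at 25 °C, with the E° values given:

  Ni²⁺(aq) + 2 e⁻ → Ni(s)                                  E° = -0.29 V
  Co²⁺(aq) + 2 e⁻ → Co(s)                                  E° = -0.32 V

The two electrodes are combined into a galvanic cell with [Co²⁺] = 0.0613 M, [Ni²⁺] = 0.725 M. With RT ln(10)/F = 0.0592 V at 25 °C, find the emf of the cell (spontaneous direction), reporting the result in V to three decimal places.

Ni²⁺/Ni is the cathode (higher E°), Co²⁺/Co the anode: E°cell = -0.29 − (-0.32) = +0.03 V, n = 2.
Overall: Ni²⁺(aq) + Co(s) → Ni(s) + Co²⁺(aq)
Q = [Co²⁺] / ([Ni²⁺]); log Q = -1.073.
E = E° − (0.0592/n) log Q = +0.03 − (0.0592/2)(-1.073) = +0.062 V.

+0.062 V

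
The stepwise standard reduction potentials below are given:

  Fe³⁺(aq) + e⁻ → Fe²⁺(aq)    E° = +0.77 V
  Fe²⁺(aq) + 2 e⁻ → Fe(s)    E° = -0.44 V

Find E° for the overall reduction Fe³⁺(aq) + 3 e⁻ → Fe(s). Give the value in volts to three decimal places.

Since ΔG° = −nFE° is additive over sequential reductions, n₃E°₃ = n₁E°₁ + n₂E°₂.
E°₃ = (1×+0.77 + 2×-0.44) / 3 = (-0.110) / 3 = -0.037 V.

-0.037 V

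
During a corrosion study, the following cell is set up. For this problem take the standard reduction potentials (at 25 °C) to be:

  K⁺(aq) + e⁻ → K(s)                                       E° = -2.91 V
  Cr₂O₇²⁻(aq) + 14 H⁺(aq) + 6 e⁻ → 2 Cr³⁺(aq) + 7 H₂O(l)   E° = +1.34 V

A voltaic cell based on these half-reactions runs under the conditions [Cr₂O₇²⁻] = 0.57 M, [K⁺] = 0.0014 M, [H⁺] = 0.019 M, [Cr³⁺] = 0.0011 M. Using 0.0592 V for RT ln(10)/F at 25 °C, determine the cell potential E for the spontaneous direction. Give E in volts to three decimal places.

Cr₂O₇²⁻/Cr³⁺ is the cathode (higher E°), K⁺/K the anode: E°cell = +1.34 − (-2.91) = +4.25 V, n = 6.
Overall: Cr₂O₇²⁻(aq) + 14 H⁺(aq) + 6 K(s) → 2 Cr³⁺(aq) + 7 H₂O(l) + 6 K⁺(aq)
Q = [Cr³⁺]^2·[K⁺]^6 / ([Cr₂O₇²⁻]·[H⁺]^14); log Q = 1.301.
E = E° − (0.0592/n) log Q = +4.25 − (0.0592/6)(1.301) = +4.237 V.

+4.237 V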